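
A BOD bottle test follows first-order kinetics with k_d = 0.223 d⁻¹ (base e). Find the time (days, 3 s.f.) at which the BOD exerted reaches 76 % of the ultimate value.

t ≈ 6.40 d

y/L₀ = 1 − e^(−k_d t) = 0.76 ⇒ e^(−k_d t) = 0.240
t = −ln(0.240) / 0.223 = 1.427 / 0.223 = 6.400 d.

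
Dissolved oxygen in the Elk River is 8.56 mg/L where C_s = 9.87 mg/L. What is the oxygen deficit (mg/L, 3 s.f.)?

D = C_s − C = 9.87 − 8.56 = 1.31 mg/L.

D ≈ 1.31 mg/L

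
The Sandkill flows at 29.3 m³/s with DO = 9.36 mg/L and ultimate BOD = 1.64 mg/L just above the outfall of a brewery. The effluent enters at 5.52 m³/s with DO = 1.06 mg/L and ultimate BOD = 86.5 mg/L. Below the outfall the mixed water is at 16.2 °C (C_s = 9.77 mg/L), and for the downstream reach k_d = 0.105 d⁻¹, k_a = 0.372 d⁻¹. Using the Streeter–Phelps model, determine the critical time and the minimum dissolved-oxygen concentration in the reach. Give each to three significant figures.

Mixed DO = (29.3×9.36 + 5.52×1.06)/(29.3+5.52) = 280.1/34.82 = 8.044 mg/L.
Mixed L₀ = (29.3×1.64 + 5.52×86.5)/(34.82) = 525.5/34.82 = 15.09 mg/L.
Initial deficit D₀ = C_s − DO₀ = 9.77 − 8.044 = 1.726 mg/L.
t_c = (1/0.2670) ln[(0.372/0.105)(1 − 1.726×0.2670/(0.105×15.09))] = 3.745 × ln(2.513) = 3.451 d.
D_c = (0.105/0.372) × 15.09 × e^(−0.105×3.451) = 0.2823 × 15.09 × 0.6960 = 2.965 mg/L.
Minimum DO = 9.77 − 2.965 = 6.805 mg/L.

t_c ≈ 3.45 d; minimum DO ≈ 6.80 mg/L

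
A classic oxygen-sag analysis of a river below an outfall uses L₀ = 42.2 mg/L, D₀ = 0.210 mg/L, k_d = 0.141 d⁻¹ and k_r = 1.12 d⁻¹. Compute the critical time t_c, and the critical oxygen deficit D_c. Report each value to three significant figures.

At the critical point dD/dt = 0, so k_d L₀ e^(−k_d t) = k_r D. Substituting D(t) from the Streeter–Phelps equation and solving for t gives
t_c = ln[(k_r/k_d)(1 − D₀(k_r−k_d)/(k_d L₀))] / (k_r−k_d).
Here k_r−k_d = 0.9790 d⁻¹ and 1 − D₀(k_r−k_d)/(k_d L₀) = 1 − 0.210×0.9790/(0.141×42.2) = 0.9654, so
t_c = ln(7.943 × 0.9654) / 0.9790 = 2.037 / 0.9790 = 2.081 d.
D_c = (k_d/k_r) L₀ e^(−k_d t_c) = (0.141/1.12) × 42.2 × e^(−0.141×2.081) = 0.1259 × 42.2 × 0.7457 = 3.962 mg/L.

t_c ≈ 2.08 d; D_c ≈ 3.96 mg/L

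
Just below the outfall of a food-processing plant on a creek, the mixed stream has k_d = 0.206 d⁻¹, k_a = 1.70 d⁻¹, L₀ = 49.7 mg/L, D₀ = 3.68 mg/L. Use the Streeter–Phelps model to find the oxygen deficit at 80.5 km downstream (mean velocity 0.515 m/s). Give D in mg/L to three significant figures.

Travel time t = x/v = 80.5 km / (0.515 m/s) = 80500 m / 0.515 m/s = 156300 s = 1.809 d.
k_d L₀/(k_a−k_d) = 0.206×49.7/(1.70−0.206) = 10.24/1.494 = 6.853 mg/L.
e^(−k_d t) = e^(−0.206×1.809) = 0.6889; e^(−k_a t) = e^(−1.70×1.809) = 0.04616.
D = 6.853 × (0.6889 − 0.04616) + 3.68 × 0.04616 = 4.404 + 0.1699 = 4.574 mg/L.

D ≈ 4.57 mg/L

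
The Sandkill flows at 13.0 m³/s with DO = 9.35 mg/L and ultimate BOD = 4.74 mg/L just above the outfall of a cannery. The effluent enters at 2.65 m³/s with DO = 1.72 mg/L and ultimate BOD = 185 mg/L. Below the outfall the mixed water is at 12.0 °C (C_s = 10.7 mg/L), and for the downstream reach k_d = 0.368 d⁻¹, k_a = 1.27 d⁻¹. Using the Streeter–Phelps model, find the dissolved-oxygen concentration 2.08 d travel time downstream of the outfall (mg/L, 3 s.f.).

Mixed DO = (13.0×9.35 + 2.65×1.72)/(13.0+2.65) = 126.1/15.65 = 8.058 mg/L.
Mixed L₀ = (13.0×4.74 + 2.65×185)/(15.65) = 551.9/15.65 = 35.26 mg/L.
Initial deficit D₀ = C_s − DO₀ = 10.7 − 8.058 = 2.642 mg/L.
D(2.08) = [0.368×35.26/(1.27−0.368)](e^(−0.368×2.08) − e^(−1.27×2.08)) + 2.642 e^(−1.27×2.08)
= 14.39 × (0.4651 − 0.07125) + 2.642 × 0.07125 = 5.855 mg/L.
DO = 10.7 − 5.855 = 4.845 mg/L.

DO ≈ 4.85 mg/L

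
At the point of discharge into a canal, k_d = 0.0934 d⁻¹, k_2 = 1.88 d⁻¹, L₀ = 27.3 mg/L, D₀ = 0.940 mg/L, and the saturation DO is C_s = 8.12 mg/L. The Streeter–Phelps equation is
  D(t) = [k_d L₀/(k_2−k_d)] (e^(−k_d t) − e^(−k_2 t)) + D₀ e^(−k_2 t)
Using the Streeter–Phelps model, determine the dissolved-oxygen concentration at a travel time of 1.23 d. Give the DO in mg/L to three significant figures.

DO ≈ 6.90 mg/L

k_d L₀/(k_2−k_d) = 0.0934×27.3/(1.88−0.0934) = 2.550/1.787 = 1.427 mg/L.
e^(−k_d t) = e^(−0.0934×1.230) = 0.8915; e^(−k_2 t) = e^(−1.88×1.230) = 0.09902.
D = 1.427 × (0.8915 − 0.09902) + 0.940 × 0.09902 = 1.131 + 0.09308 = 1.224 mg/L.
DO = C_s − D = 8.12 − 1.224 = 6.896 mg/L.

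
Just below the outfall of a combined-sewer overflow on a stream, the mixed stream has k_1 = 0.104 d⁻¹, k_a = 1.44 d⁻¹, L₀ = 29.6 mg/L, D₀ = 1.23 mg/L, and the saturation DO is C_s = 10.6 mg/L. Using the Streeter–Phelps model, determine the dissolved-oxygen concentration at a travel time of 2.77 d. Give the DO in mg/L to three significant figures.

k_1 L₀/(k_a−k_1) = 0.104×29.6/(1.44−0.104) = 3.078/1.336 = 2.304 mg/L.
e^(−k_1 t) = e^(−0.104×2.770) = 0.7497; e^(−k_a t) = e^(−1.44×2.770) = 0.01852.
D = 2.304 × (0.7497 − 0.01852) + 1.23 × 0.01852 = 1.685 + 0.02278 = 1.708 mg/L.
DO = C_s − D = 10.6 − 1.708 = 8.892 mg/L.

DO ≈ 8.89 mg/L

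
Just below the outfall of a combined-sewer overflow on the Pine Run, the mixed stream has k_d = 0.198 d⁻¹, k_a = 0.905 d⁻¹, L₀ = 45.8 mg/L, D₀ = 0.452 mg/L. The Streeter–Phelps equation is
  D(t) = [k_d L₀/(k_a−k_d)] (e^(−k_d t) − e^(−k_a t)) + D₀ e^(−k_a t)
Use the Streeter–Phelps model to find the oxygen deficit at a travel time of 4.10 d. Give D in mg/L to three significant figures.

D ≈ 5.39 mg/L

k_d L₀/(k_a−k_d) = 0.198×45.8/(0.905−0.198) = 9.068/0.7070 = 12.83 mg/L.
e^(−k_d t) = e^(−0.198×4.100) = 0.4441; e^(−k_a t) = e^(−0.905×4.100) = 0.02447.
D = 12.83 × (0.4441 − 0.02447) + 0.452 × 0.02447 = 5.382 + 0.01106 = 5.393 mg/L.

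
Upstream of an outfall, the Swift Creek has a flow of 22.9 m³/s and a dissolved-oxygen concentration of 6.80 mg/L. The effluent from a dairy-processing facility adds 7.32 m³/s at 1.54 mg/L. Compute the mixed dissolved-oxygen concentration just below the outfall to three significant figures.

5.53 mg/L

Flow-weighted mixing: C = (Q_r C_r + Q_w C_w)/(Q_r + Q_w)
= (22.9×6.80 + 7.32×1.54)/(22.9 + 7.32) = 167.0/30.22 = 5.526 mg/L.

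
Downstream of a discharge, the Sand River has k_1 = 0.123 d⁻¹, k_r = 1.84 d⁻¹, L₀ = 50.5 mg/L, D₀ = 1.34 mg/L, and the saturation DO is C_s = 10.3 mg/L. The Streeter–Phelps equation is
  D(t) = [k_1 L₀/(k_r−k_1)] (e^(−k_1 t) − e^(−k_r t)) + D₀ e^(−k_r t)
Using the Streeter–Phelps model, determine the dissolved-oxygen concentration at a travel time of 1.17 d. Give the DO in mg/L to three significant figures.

DO ≈ 7.43 mg/L

k_1 L₀/(k_r−k_1) = 0.123×50.5/(1.84−0.123) = 6.212/1.717 = 3.618 mg/L.
e^(−k_1 t) = e^(−0.123×1.170) = 0.8660; e^(−k_r t) = e^(−1.84×1.170) = 0.1162.
D = 3.618 × (0.8660 − 0.1162) + 1.34 × 0.1162 = 2.713 + 0.1557 = 2.868 mg/L.
DO = C_s − D = 10.3 − 2.868 = 7.432 mg/L.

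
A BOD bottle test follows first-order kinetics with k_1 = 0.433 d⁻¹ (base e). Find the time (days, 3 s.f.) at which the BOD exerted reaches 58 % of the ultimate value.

t ≈ 2.00 d

y/L₀ = 1 − e^(−k_1 t) = 0.58 ⇒ e^(−k_1 t) = 0.420
t = −ln(0.420) / 0.433 = 0.8675 / 0.433 = 2.003 d.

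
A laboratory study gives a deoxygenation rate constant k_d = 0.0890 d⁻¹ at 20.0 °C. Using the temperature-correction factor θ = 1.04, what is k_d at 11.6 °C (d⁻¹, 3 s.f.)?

k_d(T₂) = k_d(T₁) · θ^(T₂−T₁) = 0.0890 × 1.04^(11.6−20.0)
= 0.0890 × 1.04^-8.40 = 0.0890 × 0.7193 = 0.06402 d⁻¹.

k_d ≈ 0.0640 d⁻¹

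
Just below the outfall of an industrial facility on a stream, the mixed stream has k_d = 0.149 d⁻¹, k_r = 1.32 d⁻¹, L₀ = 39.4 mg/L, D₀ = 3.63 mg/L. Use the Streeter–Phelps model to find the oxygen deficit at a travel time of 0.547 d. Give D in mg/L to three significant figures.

D ≈ 3.95 mg/L

k_d L₀/(k_r−k_d) = 0.149×39.4/(1.32−0.149) = 5.871/1.171 = 5.013 mg/L.
e^(−k_d t) = e^(−0.149×0.5470) = 0.9217; e^(−k_r t) = e^(−1.32×0.5470) = 0.4858.
D = 5.013 × (0.9217 − 0.4858) + 3.63 × 0.4858 = 2.186 + 1.763 = 3.949 mg/L.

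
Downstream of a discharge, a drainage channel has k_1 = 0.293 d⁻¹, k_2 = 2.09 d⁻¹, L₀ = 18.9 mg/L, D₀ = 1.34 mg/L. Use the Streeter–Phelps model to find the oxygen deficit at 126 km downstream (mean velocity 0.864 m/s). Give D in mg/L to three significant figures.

Travel time t = x/v = 126 km / (0.864 m/s) = 126000 m / 0.864 m/s = 145800 s = 1.688 d.
k_1 L₀/(k_2−k_1) = 0.293×18.9/(2.09−0.293) = 5.538/1.797 = 3.082 mg/L.
e^(−k_1 t) = e^(−0.293×1.688) = 0.6098; e^(−k_2 t) = e^(−2.09×1.688) = 0.02937.
D = 3.082 × (0.6098 − 0.02937) + 1.34 × 0.02937 = 1.789 + 0.03936 = 1.828 mg/L.

D ≈ 1.83 mg/L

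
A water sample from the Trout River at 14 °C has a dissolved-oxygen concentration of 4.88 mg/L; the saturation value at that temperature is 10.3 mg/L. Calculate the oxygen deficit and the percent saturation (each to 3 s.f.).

D ≈ 5.42 mg/L; 47.4 % saturation

D = C_s − C = 10.3 − 4.88 = 5.42 mg/L.
% saturation = 4.88/10.3 × 100 = 47.4 %.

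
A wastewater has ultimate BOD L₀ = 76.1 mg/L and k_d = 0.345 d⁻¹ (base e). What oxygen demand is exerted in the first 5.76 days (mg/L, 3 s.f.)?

y_t = L₀(1 − e^(−k_d t)) = 76.1 × (1 − e^(−0.345×5.76))
= 76.1 × (1 − 0.1371) = 76.1 × 0.8629 = 65.67 mg/L.

y ≈ 65.7 mg/L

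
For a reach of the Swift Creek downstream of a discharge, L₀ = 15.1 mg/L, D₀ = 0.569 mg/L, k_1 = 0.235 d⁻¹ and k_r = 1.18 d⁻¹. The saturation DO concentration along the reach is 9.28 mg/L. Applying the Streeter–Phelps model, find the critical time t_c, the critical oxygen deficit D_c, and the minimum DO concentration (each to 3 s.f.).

t_c = [1/(k_r−k_1)] ln[(k_r/k_1)(1 − D₀(k_r−k_1)/(k_1 L₀))]
= [1/(1.18−0.235)] ln[(1.18/0.235)(1 − 0.569×0.9450/(0.235×15.1))]
= (1/0.9450) ln[5.021 × 0.8485] = 1.058 × ln(4.260) = 1.058 × 1.449 = 1.534 d.
L(t_c) = L₀ e^(−k_1 t_c) = 15.1 × 0.6974 = 10.53 mg/L, and at the critical point k_r D_c = k_1 L, so D_c = (0.235/1.18) × 10.53 = 2.097 mg/L.
Minimum DO = C_s − D_c = 9.28 − 2.097 = 7.183 mg/L.

t_c ≈ 1.53 d; D_c ≈ 2.10 mg/L; min DO ≈ 7.18 mg/L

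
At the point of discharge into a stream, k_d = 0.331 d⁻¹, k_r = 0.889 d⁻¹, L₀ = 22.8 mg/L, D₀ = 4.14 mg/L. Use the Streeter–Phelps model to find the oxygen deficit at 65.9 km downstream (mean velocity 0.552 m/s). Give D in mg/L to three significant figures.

D ≈ 5.81 mg/L

Travel time t = x/v = 65.9 km / (0.552 m/s) = 65900 m / 0.552 m/s = 119400 s = 1.382 d.
k_d L₀/(k_r−k_d) = 0.331×22.8/(0.889−0.331) = 7.547/0.5580 = 13.52 mg/L.
e^(−k_d t) = e^(−0.331×1.382) = 0.6330; e^(−k_r t) = e^(−0.889×1.382) = 0.2928.
D = 13.52 × (0.6330 − 0.2928) + 4.14 × 0.2928 = 4.601 + 1.212 = 5.813 mg/L.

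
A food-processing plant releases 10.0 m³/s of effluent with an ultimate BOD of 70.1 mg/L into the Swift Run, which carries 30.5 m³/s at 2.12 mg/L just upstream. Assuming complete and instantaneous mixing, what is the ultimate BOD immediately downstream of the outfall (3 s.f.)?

18.9 mg/L

Flow-weighted mixing: C = (Q_r C_r + Q_w C_w)/(Q_r + Q_w)
= (30.5×2.12 + 10.0×70.1)/(30.5 + 10.0) = 765.7/40.50 = 18.91 mg/L.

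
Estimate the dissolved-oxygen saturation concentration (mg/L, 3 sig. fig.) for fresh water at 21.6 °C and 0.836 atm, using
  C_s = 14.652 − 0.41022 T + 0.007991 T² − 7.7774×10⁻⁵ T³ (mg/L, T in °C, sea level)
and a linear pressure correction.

At sea level: C_s = 14.652 − 0.41022×21.6 + 0.007991×21.6² − 7.7774×10⁻⁵×21.6³ = 8.736 mg/L.
Pressure correction: C_s' = 8.736 × 0.836 = 7.303 mg/L.

C_s ≈ 7.30 mg/L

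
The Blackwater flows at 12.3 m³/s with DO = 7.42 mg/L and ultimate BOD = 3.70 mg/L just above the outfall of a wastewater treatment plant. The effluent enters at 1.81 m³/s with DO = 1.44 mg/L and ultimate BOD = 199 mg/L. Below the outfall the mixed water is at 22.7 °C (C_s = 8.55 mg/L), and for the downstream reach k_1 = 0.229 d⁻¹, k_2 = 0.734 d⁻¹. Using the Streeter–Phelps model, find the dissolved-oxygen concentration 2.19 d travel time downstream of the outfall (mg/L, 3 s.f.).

Mixed DO = (12.3×7.42 + 1.81×1.44)/(12.3+1.81) = 93.87/14.11 = 6.653 mg/L.
Mixed L₀ = (12.3×3.70 + 1.81×199)/(14.11) = 405.7/14.11 = 28.75 mg/L.
Initial deficit D₀ = C_s − DO₀ = 8.55 − 6.653 = 1.897 mg/L.
D(2.19) = [0.229×28.75/(0.734−0.229)](e^(−0.229×2.19) − e^(−0.734×2.19)) + 1.897 e^(−0.734×2.19)
= 13.04 × (0.6056 − 0.2004) + 1.897 × 0.2004 = 5.664 mg/L.
DO = 8.55 − 5.664 = 2.886 mg/L.

DO ≈ 2.89 mg/L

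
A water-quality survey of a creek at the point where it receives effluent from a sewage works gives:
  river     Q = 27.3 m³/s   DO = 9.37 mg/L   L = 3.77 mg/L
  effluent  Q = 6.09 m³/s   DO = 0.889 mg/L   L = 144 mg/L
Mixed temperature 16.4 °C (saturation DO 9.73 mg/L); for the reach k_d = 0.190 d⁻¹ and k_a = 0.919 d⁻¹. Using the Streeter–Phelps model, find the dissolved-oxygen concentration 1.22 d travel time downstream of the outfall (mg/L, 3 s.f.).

DO ≈ 5.54 mg/L

Mixed DO = (27.3×9.37 + 6.09×0.889)/(27.3+6.09) = 261.2/33.39 = 7.823 mg/L.
Mixed L₀ = (27.3×3.77 + 6.09×144)/(33.39) = 979.9/33.39 = 29.35 mg/L.
Initial deficit D₀ = C_s − DO₀ = 9.73 − 7.823 = 1.907 mg/L.
D(1.22) = [0.190×29.35/(0.919−0.190)](e^(−0.190×1.22) − e^(−0.919×1.22)) + 1.907 e^(−0.919×1.22)
= 7.649 × (0.7931 − 0.3259) + 1.907 × 0.3259 = 4.195 mg/L.
DO = 9.73 − 4.195 = 5.535 mg/L.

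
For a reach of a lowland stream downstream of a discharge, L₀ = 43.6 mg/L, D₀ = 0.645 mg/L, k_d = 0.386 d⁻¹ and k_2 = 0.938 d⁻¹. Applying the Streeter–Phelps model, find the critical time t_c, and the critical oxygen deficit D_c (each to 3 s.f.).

t_c ≈ 1.57 d; D_c ≈ 9.79 mg/L

With k_2/k_d = 2.430 and 1 − D₀(k_2−k_d)/(k_d L₀) = 0.9788,
t_c = ln(2.430 × 0.9788) / (0.938 − 0.386) = ln(2.379) / 0.5520 = 0.8665/0.5520 = 1.570 d.
L(t_c) = L₀ e^(−k_d t_c) = 43.6 × 0.5456 = 23.79 mg/L, and at the critical point k_2 D_c = k_d L, so D_c = (0.386/0.938) × 23.79 = 9.788 mg/L.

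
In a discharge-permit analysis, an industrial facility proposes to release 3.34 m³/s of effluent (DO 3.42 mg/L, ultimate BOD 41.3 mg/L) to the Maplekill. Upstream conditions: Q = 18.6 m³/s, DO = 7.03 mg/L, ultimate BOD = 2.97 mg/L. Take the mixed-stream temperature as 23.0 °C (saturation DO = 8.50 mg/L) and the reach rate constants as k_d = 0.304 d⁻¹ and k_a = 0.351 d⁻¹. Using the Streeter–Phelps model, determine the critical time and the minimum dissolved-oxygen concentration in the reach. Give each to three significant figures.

t_c ≈ 2.29 d; minimum DO ≈ 4.70 mg/L

Mixed DO = (18.6×7.03 + 3.34×3.42)/(18.6+3.34) = 142.2/21.94 = 6.480 mg/L.
Mixed L₀ = (18.6×2.97 + 3.34×41.3)/(21.94) = 193.2/21.94 = 8.805 mg/L.
Initial deficit D₀ = C_s − DO₀ = 8.50 − 6.480 = 2.020 mg/L.
t_c = (1/0.04700) ln[(0.351/0.304)(1 − 2.020×0.04700/(0.304×8.805))] = 21.28 × ln(1.114) = 2.291 d.
D_c = (0.304/0.351) × 8.805 × e^(−0.304×2.291) = 0.8661 × 8.805 × 0.4984 = 3.801 mg/L.
Minimum DO = 8.50 − 3.801 = 4.699 mg/L.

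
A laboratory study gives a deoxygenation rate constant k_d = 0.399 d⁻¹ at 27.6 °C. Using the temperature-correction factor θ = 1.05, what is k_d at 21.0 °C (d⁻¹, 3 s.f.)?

k_d(T₂) = k_d(T₁) · θ^(T₂−T₁) = 0.399 × 1.05^(21.0−27.6)
= 0.399 × 1.05^-6.60 = 0.399 × 0.7247 = 0.2892 d⁻¹.

k_d ≈ 0.289 d⁻¹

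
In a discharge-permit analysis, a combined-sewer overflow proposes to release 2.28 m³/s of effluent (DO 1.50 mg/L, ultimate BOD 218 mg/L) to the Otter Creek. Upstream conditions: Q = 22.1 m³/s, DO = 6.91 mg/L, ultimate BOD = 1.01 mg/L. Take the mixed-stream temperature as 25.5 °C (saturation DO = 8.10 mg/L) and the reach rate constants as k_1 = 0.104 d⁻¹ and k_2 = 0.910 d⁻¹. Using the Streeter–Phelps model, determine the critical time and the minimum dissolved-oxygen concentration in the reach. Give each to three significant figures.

t_c ≈ 1.50 d; minimum DO ≈ 6.02 mg/L

Mixed DO = (22.1×6.91 + 2.28×1.50)/(22.1+2.28) = 156.1/24.38 = 6.404 mg/L.
Mixed L₀ = (22.1×1.01 + 2.28×218)/(24.38) = 519.4/24.38 = 21.30 mg/L.
Initial deficit D₀ = C_s − DO₀ = 8.10 − 6.404 = 1.696 mg/L.
t_c = (1/0.8060) ln[(0.910/0.104)(1 − 1.696×0.8060/(0.104×21.30))] = 1.241 × ln(3.351) = 1.500 d.
D_c = (0.104/0.910) × 21.30 × e^(−0.104×1.500) = 0.1143 × 21.30 × 0.8555 = 2.083 mg/L.
Minimum DO = 8.10 − 2.083 = 6.017 mg/L.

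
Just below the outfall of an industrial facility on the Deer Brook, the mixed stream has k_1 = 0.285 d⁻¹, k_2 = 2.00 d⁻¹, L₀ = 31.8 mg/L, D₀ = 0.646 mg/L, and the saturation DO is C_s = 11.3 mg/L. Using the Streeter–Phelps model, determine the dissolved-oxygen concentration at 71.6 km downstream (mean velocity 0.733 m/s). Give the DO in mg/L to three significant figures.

DO ≈ 7.95 mg/L

Travel time t = x/v = 71.6 km / (0.733 m/s) = 71600 m / 0.733 m/s = 97680 s = 1.131 d.
k_1 L₀/(k_2−k_1) = 0.285×31.8/(2.00−0.285) = 9.063/1.715 = 5.285 mg/L.
e^(−k_1 t) = e^(−0.285×1.131) = 0.7245; e^(−k_2 t) = e^(−2.00×1.131) = 0.1042.
D = 5.285 × (0.7245 − 0.1042) + 0.646 × 0.1042 = 3.278 + 0.06733 = 3.345 mg/L.
DO = C_s − D = 11.3 − 3.345 = 7.955 mg/L.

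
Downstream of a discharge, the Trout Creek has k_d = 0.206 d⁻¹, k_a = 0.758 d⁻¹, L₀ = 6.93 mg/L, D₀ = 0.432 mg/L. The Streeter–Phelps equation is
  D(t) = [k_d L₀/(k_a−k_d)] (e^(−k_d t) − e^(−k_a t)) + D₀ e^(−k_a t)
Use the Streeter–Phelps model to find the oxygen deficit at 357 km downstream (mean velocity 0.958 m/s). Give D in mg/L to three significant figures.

D ≈ 0.982 mg/L

Travel time t = x/v = 357 km / (0.958 m/s) = 357000 m / 0.958 m/s = 372700 s = 4.313 d.
k_d L₀/(k_a−k_d) = 0.206×6.93/(0.758−0.206) = 1.428/0.5520 = 2.586 mg/L.
e^(−k_d t) = e^(−0.206×4.313) = 0.4113; e^(−k_a t) = e^(−0.758×4.313) = 0.03803.
D = 2.586 × (0.4113 − 0.03803) + 0.432 × 0.03803 = 0.9653 + 0.01643 = 0.9817 mg/L.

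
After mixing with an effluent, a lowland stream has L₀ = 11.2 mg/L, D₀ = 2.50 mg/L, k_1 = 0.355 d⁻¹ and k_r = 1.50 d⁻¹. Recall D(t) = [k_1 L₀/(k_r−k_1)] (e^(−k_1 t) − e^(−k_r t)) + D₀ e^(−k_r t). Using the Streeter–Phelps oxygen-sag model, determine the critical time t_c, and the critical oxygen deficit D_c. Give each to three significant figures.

t_c ≈ 0.147 d; D_c ≈ 2.52 mg/L

With k_r/k_1 = 4.225 and 1 − D₀(k_r−k_1)/(k_1 L₀) = 0.2801,
t_c = ln(4.225 × 0.2801) / (1.50 − 0.355) = ln(1.183) / 1.145 = 0.1683/1.145 = 0.1470 d.
L(t_c) = L₀ e^(−k_1 t_c) = 11.2 × 0.9491 = 10.63 mg/L, and at the critical point k_r D_c = k_1 L, so D_c = (0.355/1.50) × 10.63 = 2.516 mg/L.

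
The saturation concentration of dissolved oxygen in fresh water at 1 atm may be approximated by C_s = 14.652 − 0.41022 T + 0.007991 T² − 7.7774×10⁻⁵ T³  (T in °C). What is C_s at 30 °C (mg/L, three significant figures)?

C_s = 14.652 − 0.41022×30 + 0.007991×30² − 7.7774×10⁻⁵×30³ = 7.437 mg/L.

C_s ≈ 7.44 mg/L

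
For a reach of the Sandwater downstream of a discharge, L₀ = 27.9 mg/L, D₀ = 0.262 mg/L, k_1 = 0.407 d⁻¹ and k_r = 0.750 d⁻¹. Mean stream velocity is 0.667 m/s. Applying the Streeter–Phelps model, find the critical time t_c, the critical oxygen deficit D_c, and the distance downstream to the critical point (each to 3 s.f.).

t_c ≈ 1.76 d; D_c ≈ 7.40 mg/L; x_c ≈ 101 km

With k_r/k_1 = 1.843 and 1 − D₀(k_r−k_1)/(k_1 L₀) = 0.9921,
t_c = ln(1.843 × 0.9921) / (0.750 − 0.407) = ln(1.828) / 0.3430 = 0.6033/0.3430 = 1.759 d.
L(t_c) = L₀ e^(−k_1 t_c) = 27.9 × 0.4888 = 13.64 mg/L, and at the critical point k_r D_c = k_1 L, so D_c = (0.407/0.750) × 13.64 = 7.400 mg/L.
x_c = v t_c = 0.667 m/s × 1.759 d × 86400 s/d = 101400 m ≈ 101 km.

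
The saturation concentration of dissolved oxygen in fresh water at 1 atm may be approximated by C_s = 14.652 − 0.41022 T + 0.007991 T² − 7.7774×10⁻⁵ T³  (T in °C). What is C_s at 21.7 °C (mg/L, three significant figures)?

C_s = 14.652 − 0.41022×21.7 + 0.007991×21.7² − 7.7774×10⁻⁵×21.7³ = 8.718 mg/L.

C_s ≈ 8.72 mg/L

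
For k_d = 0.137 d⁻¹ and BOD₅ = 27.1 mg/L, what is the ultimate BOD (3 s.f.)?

BOD₅ = L₀(1 − e^(−5k_d)) ⇒ L₀ = BOD₅ / (1 − e^(−5×0.137))
= 27.1 / (1 − 0.5041) = 27.1 / 0.4959 = 54.65 mg/L.

L₀ ≈ 54.6 mg/L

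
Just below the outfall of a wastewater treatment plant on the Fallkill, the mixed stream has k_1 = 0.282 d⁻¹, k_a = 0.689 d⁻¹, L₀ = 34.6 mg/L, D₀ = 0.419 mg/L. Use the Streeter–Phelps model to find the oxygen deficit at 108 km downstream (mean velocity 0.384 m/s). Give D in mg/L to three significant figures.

Travel time t = x/v = 108 km / (0.384 m/s) = 108000 m / 0.384 m/s = 281200 s = 3.255 d.
k_1 L₀/(k_a−k_1) = 0.282×34.6/(0.689−0.282) = 9.757/0.4070 = 23.97 mg/L.
e^(−k_1 t) = e^(−0.282×3.255) = 0.3993; e^(−k_a t) = e^(−0.689×3.255) = 0.1062.
D = 23.97 × (0.3993 − 0.1062) + 0.419 × 0.1062 = 7.028 + 0.04448 = 7.073 mg/L.

D ≈ 7.07 mg/L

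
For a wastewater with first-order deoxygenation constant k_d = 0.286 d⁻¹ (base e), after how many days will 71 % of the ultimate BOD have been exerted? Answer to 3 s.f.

y/L₀ = 1 − e^(−k_d t) = 0.71 ⇒ e^(−k_d t) = 0.290
t = −ln(0.290) / 0.286 = 1.238 / 0.286 = 4.328 d.

t ≈ 4.33 d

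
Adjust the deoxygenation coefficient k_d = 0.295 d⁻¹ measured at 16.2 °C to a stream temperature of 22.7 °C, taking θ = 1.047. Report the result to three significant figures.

k_d(T₂) = k_d(T₁) · θ^(T₂−T₁) = 0.295 × 1.047^(22.7−16.2)
= 0.295 × 1.047^6.50 = 0.295 × 1.348 = 0.3976 d⁻¹.

k_d ≈ 0.398 d⁻¹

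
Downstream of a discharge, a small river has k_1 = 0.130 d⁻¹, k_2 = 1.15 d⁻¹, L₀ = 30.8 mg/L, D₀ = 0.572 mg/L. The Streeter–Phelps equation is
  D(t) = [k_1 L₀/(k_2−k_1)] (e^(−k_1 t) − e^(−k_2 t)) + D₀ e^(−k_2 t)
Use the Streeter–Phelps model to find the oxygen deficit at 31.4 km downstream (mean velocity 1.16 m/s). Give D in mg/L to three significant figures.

Travel time t = x/v = 31.4 km / (1.16 m/s) = 31400 m / 1.16 m/s = 27070 s = 0.3133 d.
k_1 L₀/(k_2−k_1) = 0.130×30.8/(1.15−0.130) = 4.004/1.020 = 3.925 mg/L.
e^(−k_1 t) = e^(−0.130×0.3133) = 0.9601; e^(−k_2 t) = e^(−1.15×0.3133) = 0.6975.
D = 3.925 × (0.9601 − 0.6975) + 0.572 × 0.6975 = 1.031 + 0.3990 = 1.430 mg/L.

D ≈ 1.43 mg/L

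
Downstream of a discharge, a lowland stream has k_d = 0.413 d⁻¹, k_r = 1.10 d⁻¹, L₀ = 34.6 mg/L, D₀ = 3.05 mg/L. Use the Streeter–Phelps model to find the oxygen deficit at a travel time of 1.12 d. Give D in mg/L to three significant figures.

k_d L₀/(k_r−k_d) = 0.413×34.6/(1.10−0.413) = 14.29/0.6870 = 20.80 mg/L.
e^(−k_d t) = e^(−0.413×1.120) = 0.6297; e^(−k_r t) = e^(−1.10×1.120) = 0.2917.
D = 20.80 × (0.6297 − 0.2917) + 3.05 × 0.2917 = 7.030 + 0.8897 = 7.919 mg/L.

D ≈ 7.92 mg/L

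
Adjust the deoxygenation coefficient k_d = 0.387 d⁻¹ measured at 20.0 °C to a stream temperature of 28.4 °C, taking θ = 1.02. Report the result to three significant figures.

k_d(T₂) = k_d(T₁) · θ^(T₂−T₁) = 0.387 × 1.02^(28.4−20.0)
= 0.387 × 1.02^8.40 = 0.387 × 1.181 = 0.4570 d⁻¹.

k_d ≈ 0.457 d⁻¹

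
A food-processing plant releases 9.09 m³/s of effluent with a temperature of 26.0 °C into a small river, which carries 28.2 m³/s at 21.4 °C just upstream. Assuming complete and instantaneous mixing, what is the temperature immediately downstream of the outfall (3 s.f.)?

22.5 °C

Flow-weighted mixing: C = (Q_r C_r + Q_w C_w)/(Q_r + Q_w)
= (28.2×21.4 + 9.09×26.0)/(28.2 + 9.09) = 839.8/37.29 = 22.52 °C.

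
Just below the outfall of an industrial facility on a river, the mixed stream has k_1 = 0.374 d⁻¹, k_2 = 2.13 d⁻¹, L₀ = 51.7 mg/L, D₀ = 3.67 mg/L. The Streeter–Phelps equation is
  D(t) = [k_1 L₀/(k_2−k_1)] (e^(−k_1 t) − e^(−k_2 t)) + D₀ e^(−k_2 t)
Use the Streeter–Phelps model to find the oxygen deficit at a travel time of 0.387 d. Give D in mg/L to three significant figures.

D ≈ 6.31 mg/L

k_1 L₀/(k_2−k_1) = 0.374×51.7/(2.13−0.374) = 19.34/1.756 = 11.01 mg/L.
e^(−k_1 t) = e^(−0.374×0.3870) = 0.8652; e^(−k_2 t) = e^(−2.13×0.3870) = 0.4385.
D = 11.01 × (0.8652 − 0.4385) + 3.67 × 0.4385 = 4.699 + 1.609 = 6.308 mg/L.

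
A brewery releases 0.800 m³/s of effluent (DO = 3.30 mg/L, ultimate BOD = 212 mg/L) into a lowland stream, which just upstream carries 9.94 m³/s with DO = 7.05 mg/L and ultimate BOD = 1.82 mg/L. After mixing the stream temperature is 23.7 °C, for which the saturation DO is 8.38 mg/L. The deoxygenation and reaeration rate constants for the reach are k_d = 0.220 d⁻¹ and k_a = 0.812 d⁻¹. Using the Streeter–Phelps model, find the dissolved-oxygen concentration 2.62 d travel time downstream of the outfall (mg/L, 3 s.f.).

DO ≈ 5.31 mg/L

Mixed DO = (9.94×7.05 + 0.800×3.30)/(9.94+0.800) = 72.72/10.74 = 6.771 mg/L.
Mixed L₀ = (9.94×1.82 + 0.800×212)/(10.74) = 187.7/10.74 = 17.48 mg/L.
Initial deficit D₀ = C_s − DO₀ = 8.38 − 6.771 = 1.609 mg/L.
D(2.62) = [0.220×17.48/(0.812−0.220)](e^(−0.220×2.62) − e^(−0.812×2.62)) + 1.609 e^(−0.812×2.62)
= 6.494 × (0.5619 − 0.1191) + 1.609 × 0.1191 = 3.067 mg/L.
DO = 8.38 − 3.067 = 5.313 mg/L.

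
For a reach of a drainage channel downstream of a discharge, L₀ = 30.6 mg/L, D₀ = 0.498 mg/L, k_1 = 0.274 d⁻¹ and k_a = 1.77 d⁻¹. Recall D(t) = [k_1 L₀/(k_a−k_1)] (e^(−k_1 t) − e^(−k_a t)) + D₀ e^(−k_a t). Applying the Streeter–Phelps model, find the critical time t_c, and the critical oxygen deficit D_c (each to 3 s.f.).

t_c = [1/(k_a−k_1)] ln[(k_a/k_1)(1 − D₀(k_a−k_1)/(k_1 L₀))]
= [1/(1.77−0.274)] ln[(1.77/0.274)(1 − 0.498×1.496/(0.274×30.6))]
= (1/1.496) ln[6.460 × 0.9111] = 0.6684 × ln(5.886) = 0.6684 × 1.773 = 1.185 d.
D_c = (k_1/k_a) L₀ e^(−k_1 t_c) = (0.274/1.77) × 30.6 × e^(−0.274×1.185) = 0.1548 × 30.6 × 0.7228 = 3.424 mg/L.

t_c ≈ 1.18 d; D_c ≈ 3.42 mg/L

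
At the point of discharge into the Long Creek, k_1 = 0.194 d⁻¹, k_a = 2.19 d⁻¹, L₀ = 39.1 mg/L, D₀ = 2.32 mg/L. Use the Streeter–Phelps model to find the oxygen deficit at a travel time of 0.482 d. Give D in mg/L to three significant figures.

D ≈ 2.95 mg/L

k_1 L₀/(k_a−k_1) = 0.194×39.1/(2.19−0.194) = 7.585/1.996 = 3.800 mg/L.
e^(−k_1 t) = e^(−0.194×0.4820) = 0.9107; e^(−k_a t) = e^(−2.19×0.4820) = 0.3480.
D = 3.800 × (0.9107 − 0.3480) + 2.32 × 0.3480 = 2.139 + 0.8073 = 2.946 mg/L.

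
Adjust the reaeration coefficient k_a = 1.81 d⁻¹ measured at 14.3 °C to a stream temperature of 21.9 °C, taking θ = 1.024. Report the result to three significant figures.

k_a ≈ 2.17 d⁻¹

k_a(T₂) = k_a(T₁) · θ^(T₂−T₁) = 1.81 × 1.024^(21.9−14.3)
= 1.81 × 1.024^7.60 = 1.81 × 1.198 = 2.167 d⁻¹.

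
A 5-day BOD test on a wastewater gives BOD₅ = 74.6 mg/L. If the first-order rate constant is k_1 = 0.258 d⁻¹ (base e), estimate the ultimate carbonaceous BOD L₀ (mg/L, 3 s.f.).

L₀ ≈ 103 mg/L

BOD₅ = L₀(1 − e^(−5k_1)) ⇒ L₀ = BOD₅ / (1 − e^(−5×0.258))
= 74.6 / (1 − 0.2753) = 74.6 / 0.7247 = 102.9 mg/L.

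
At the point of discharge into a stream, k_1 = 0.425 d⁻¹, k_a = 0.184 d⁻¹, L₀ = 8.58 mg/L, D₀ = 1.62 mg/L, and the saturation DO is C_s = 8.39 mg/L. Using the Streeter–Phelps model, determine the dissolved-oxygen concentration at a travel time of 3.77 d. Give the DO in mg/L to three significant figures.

DO ≈ 3.07 mg/L

k_1 L₀/(k_a−k_1) = 0.425×8.58/(0.184−0.425) = 3.647/-0.2410 = -15.13 mg/L.
e^(−k_1 t) = e^(−0.425×3.770) = 0.2014; e^(−k_a t) = e^(−0.184×3.770) = 0.4997.
D = -15.13 × (0.2014 − 0.4997) + 1.62 × 0.4997 = 4.513 + 0.8096 = 5.323 mg/L.
DO = C_s − D = 8.39 − 5.323 = 3.067 mg/L.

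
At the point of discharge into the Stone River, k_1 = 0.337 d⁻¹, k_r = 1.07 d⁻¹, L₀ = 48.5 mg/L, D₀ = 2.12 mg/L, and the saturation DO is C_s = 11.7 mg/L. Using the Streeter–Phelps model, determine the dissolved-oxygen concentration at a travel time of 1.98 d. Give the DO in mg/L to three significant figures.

k_1 L₀/(k_r−k_1) = 0.337×48.5/(1.07−0.337) = 16.34/0.7330 = 22.30 mg/L.
e^(−k_1 t) = e^(−0.337×1.980) = 0.5131; e^(−k_r t) = e^(−1.07×1.980) = 0.1202.
D = 22.30 × (0.5131 − 0.1202) + 2.12 × 0.1202 = 8.761 + 0.2548 = 9.016 mg/L.
DO = C_s − D = 11.7 − 9.016 = 2.684 mg/L.

DO ≈ 2.68 mg/L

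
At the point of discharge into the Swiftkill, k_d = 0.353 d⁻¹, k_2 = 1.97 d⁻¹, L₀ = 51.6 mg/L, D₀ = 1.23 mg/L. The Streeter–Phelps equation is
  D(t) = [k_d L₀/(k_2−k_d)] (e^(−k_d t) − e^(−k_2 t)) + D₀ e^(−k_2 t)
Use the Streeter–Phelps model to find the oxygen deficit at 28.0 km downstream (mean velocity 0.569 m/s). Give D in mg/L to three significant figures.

D ≈ 5.95 mg/L

Travel time t = x/v = 28.0 km / (0.569 m/s) = 28000 m / 0.569 m/s = 49210 s = 0.5696 d.
k_d L₀/(k_2−k_d) = 0.353×51.6/(1.97−0.353) = 18.21/1.617 = 11.26 mg/L.
e^(−k_d t) = e^(−0.353×0.5696) = 0.8179; e^(−k_2 t) = e^(−1.97×0.5696) = 0.3256.
D = 11.26 × (0.8179 − 0.3256) + 1.23 × 0.3256 = 5.545 + 0.4005 = 5.945 mg/L.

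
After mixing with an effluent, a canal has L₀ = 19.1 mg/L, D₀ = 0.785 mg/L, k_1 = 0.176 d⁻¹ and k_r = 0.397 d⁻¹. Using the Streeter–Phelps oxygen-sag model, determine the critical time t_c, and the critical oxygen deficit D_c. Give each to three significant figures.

t_c = [1/(k_r−k_1)] ln[(k_r/k_1)(1 − D₀(k_r−k_1)/(k_1 L₀))]
= [1/(0.397−0.176)] ln[(0.397/0.176)(1 − 0.785×0.2210/(0.176×19.1))]
= (1/0.2210) ln[2.256 × 0.9484] = 4.525 × ln(2.139) = 4.525 × 0.7605 = 3.441 d.
L(t_c) = L₀ e^(−k_1 t_c) = 19.1 × 0.5457 = 10.42 mg/L, and at the critical point k_r D_c = k_1 L, so D_c = (0.176/0.397) × 10.42 = 4.621 mg/L.

t_c ≈ 3.44 d; D_c ≈ 4.62 mg/L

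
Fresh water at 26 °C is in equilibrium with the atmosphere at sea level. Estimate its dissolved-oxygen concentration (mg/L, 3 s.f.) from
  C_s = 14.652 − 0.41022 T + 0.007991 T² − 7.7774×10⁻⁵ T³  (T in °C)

C_s = 14.652 − 0.41022×26 + 0.007991×26² − 7.7774×10⁻⁵×26³ = 8.021 mg/L.

C_s ≈ 8.02 mg/L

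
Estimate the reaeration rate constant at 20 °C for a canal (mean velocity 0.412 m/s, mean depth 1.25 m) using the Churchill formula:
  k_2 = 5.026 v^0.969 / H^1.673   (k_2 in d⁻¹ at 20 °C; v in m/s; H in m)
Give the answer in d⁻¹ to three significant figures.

k_2 ≈ 1.47 d⁻¹

k_2 = 5.026 × 0.412^0.969 / 1.25^1.673 = 5.026 × 0.4235 / 1.453 = 1.465 d⁻¹.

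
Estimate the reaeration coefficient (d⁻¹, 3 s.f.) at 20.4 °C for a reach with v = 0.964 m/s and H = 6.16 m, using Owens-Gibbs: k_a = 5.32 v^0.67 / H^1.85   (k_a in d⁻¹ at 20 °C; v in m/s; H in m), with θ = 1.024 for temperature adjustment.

k_a(20) = 5.32 × 0.964^0.67 / 6.16^1.85 = 5.32 × 0.9757 / 28.89 = 0.1797 d⁻¹.
k_a(20.4) = 0.1797 × 1.024^(20.4−20) = 0.1797 × 1.010 = 0.1814 d⁻¹.

k_a ≈ 0.181 d⁻¹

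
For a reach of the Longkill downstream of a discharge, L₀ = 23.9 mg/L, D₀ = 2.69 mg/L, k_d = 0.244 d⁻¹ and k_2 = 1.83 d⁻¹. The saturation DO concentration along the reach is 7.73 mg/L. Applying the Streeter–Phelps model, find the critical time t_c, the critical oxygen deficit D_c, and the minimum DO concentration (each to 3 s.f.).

t_c ≈ 0.441 d; D_c ≈ 2.86 mg/L; min DO ≈ 4.87 mg/L

With k_2/k_d = 7.500 and 1 − D₀(k_2−k_d)/(k_d L₀) = 0.2684,
t_c = ln(7.500 × 0.2684) / (1.83 − 0.244) = ln(2.013) / 1.586 = 0.6997/1.586 = 0.4411 d.
L(t_c) = L₀ e^(−k_d t_c) = 23.9 × 0.8980 = 21.46 mg/L, and at the critical point k_2 D_c = k_d L, so D_c = (0.244/1.83) × 21.46 = 2.861 mg/L.
Minimum DO = C_s − D_c = 7.73 − 2.861 = 4.869 mg/L.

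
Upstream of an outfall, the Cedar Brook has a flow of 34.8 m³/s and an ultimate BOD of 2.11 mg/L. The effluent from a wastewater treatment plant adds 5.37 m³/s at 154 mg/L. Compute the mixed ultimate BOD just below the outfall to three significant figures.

22.4 mg/L

Flow-weighted mixing: C = (Q_r C_r + Q_w C_w)/(Q_r + Q_w)
= (34.8×2.11 + 5.37×154)/(34.8 + 5.37) = 900.4/40.17 = 22.41 mg/L.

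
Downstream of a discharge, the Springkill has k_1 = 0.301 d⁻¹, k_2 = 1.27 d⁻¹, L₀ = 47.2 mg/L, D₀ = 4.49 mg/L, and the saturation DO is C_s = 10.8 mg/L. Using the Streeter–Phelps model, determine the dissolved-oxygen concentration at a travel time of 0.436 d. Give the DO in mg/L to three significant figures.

k_1 L₀/(k_2−k_1) = 0.301×47.2/(1.27−0.301) = 14.21/0.9690 = 14.66 mg/L.
e^(−k_1 t) = e^(−0.301×0.4360) = 0.8770; e^(−k_2 t) = e^(−1.27×0.4360) = 0.5748.
D = 14.66 × (0.8770 − 0.5748) + 4.49 × 0.5748 = 4.431 + 2.581 = 7.012 mg/L.
DO = C_s − D = 10.8 − 7.012 = 3.788 mg/L.

DO ≈ 3.79 mg/L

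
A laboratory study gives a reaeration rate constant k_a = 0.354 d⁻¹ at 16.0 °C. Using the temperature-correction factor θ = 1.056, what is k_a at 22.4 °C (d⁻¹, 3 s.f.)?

k_a(T₂) = k_a(T₁) · θ^(T₂−T₁) = 0.354 × 1.056^(22.4−16.0)
= 0.354 × 1.056^6.40 = 0.354 × 1.417 = 0.5017 d⁻¹.

k_a ≈ 0.502 d⁻¹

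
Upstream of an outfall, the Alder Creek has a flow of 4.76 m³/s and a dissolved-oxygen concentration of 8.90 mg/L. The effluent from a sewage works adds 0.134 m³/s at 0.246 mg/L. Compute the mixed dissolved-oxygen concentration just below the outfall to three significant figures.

8.66 mg/L

Flow-weighted mixing: C = (Q_r C_r + Q_w C_w)/(Q_r + Q_w)
= (4.76×8.90 + 0.134×0.246)/(4.76 + 0.134) = 42.40/4.894 = 8.663 mg/L.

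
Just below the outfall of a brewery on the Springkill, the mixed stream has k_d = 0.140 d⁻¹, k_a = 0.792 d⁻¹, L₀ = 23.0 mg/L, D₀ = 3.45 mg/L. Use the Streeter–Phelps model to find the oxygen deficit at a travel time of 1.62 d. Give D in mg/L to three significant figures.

k_d L₀/(k_a−k_d) = 0.140×23.0/(0.792−0.140) = 3.220/0.6520 = 4.939 mg/L.
e^(−k_d t) = e^(−0.140×1.620) = 0.7971; e^(−k_a t) = e^(−0.792×1.620) = 0.2772.
D = 4.939 × (0.7971 − 0.2772) + 3.45 × 0.2772 = 2.568 + 0.9563 = 3.524 mg/L.

D ≈ 3.52 mg/L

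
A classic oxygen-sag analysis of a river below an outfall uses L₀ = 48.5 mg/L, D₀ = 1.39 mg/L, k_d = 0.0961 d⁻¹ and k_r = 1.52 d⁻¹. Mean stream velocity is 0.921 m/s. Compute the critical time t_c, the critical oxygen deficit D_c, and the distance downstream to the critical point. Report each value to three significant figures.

t_c ≈ 1.55 d; D_c ≈ 2.64 mg/L; x_c ≈ 123 km

With k_r/k_d = 15.82 and 1 − D₀(k_r−k_d)/(k_d L₀) = 0.5754,
t_c = ln(15.82 × 0.5754) / (1.52 − 0.0961) = ln(9.100) / 1.424 = 2.208/1.424 = 1.551 d.
D_c = (k_d/k_r) L₀ e^(−k_d t_c) = (0.0961/1.52) × 48.5 × e^(−0.0961×1.551) = 0.06322 × 48.5 × 0.8615 = 2.642 mg/L.
x_c = v t_c = 0.921 m/s × 1.551 d × 86400 s/d = 123400 m ≈ 123 km.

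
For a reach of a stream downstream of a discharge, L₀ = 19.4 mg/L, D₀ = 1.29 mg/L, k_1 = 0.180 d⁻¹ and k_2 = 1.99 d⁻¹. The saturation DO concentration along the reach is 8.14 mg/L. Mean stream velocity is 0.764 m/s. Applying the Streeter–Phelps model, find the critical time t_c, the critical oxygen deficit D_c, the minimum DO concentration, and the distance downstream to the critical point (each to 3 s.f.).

t_c ≈ 0.717 d; D_c ≈ 1.54 mg/L; min DO ≈ 6.60 mg/L; x_c ≈ 47.4 km

With k_2/k_1 = 11.06 and 1 − D₀(k_2−k_1)/(k_1 L₀) = 0.3314,
t_c = ln(11.06 × 0.3314) / (1.99 − 0.180) = ln(3.663) / 1.810 = 1.298/1.810 = 0.7173 d.
L(t_c) = L₀ e^(−k_1 t_c) = 19.4 × 0.8789 = 17.05 mg/L, and at the critical point k_2 D_c = k_1 L, so D_c = (0.180/1.99) × 17.05 = 1.542 mg/L.
Minimum DO = C_s − D_c = 8.14 − 1.542 = 6.598 mg/L.
x_c = v t_c = 0.764 m/s × 0.7173 d × 86400 s/d = 47350 m ≈ 47.4 km.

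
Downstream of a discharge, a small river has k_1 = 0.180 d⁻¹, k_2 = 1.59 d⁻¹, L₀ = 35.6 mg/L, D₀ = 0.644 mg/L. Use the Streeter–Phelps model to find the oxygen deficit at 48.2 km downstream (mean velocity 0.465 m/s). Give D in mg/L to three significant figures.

D ≈ 3.08 mg/L

Travel time t = x/v = 48.2 km / (0.465 m/s) = 48200 m / 0.465 m/s = 103700 s = 1.200 d.
k_1 L₀/(k_2−k_1) = 0.180×35.6/(1.59−0.180) = 6.408/1.410 = 4.545 mg/L.
e^(−k_1 t) = e^(−0.180×1.200) = 0.8058; e^(−k_2 t) = e^(−1.59×1.200) = 0.1484.
D = 4.545 × (0.8058 − 0.1484) + 0.644 × 0.1484 = 2.987 + 0.09560 = 3.083 mg/L.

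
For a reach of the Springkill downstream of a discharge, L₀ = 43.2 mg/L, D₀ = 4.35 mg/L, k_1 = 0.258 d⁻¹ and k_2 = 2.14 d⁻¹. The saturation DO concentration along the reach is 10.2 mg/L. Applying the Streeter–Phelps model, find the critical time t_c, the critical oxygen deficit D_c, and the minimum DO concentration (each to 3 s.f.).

t_c ≈ 0.419 d; D_c ≈ 4.67 mg/L; min DO ≈ 5.53 mg/L

t_c = [1/(k_2−k_1)] ln[(k_2/k_1)(1 − D₀(k_2−k_1)/(k_1 L₀))]
= [1/(2.14−0.258)] ln[(2.14/0.258)(1 − 4.35×1.882/(0.258×43.2))]
= (1/1.882) ln[8.295 × 0.2655] = 0.5313 × ln(2.202) = 0.5313 × 0.7894 = 0.4194 d.
L(t_c) = L₀ e^(−k_1 t_c) = 43.2 × 0.8974 = 38.77 mg/L, and at the critical point k_2 D_c = k_1 L, so D_c = (0.258/2.14) × 38.77 = 4.674 mg/L.
Minimum DO = C_s − D_c = 10.2 − 4.674 = 5.526 mg/L.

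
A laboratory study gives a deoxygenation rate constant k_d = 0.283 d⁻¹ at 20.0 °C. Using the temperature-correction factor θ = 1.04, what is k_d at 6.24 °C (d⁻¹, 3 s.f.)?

k_d(T₂) = k_d(T₁) · θ^(T₂−T₁) = 0.283 × 1.04^(6.24−20.0)
= 0.283 × 1.04^-13.8 = 0.283 × 0.5829 = 0.1650 d⁻¹.

k_d ≈ 0.165 d⁻¹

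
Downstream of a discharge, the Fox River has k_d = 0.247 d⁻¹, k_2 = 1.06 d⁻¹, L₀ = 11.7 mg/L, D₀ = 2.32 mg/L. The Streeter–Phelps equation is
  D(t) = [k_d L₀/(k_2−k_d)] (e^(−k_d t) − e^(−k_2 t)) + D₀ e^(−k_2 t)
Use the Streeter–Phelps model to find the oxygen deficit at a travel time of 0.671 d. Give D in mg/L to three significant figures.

k_d L₀/(k_2−k_d) = 0.247×11.7/(1.06−0.247) = 2.890/0.8130 = 3.555 mg/L.
e^(−k_d t) = e^(−0.247×0.6710) = 0.8473; e^(−k_2 t) = e^(−1.06×0.6710) = 0.4910.
D = 3.555 × (0.8473 − 0.4910) + 2.32 × 0.4910 = 1.266 + 1.139 = 2.405 mg/L.

D ≈ 2.41 mg/L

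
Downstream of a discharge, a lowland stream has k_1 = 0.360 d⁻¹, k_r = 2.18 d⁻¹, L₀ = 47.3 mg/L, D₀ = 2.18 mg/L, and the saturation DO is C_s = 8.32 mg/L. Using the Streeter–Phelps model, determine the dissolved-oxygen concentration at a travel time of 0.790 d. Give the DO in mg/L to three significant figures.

DO ≈ 2.56 mg/L

k_1 L₀/(k_r−k_1) = 0.360×47.3/(2.18−0.360) = 17.03/1.820 = 9.356 mg/L.
e^(−k_1 t) = e^(−0.360×0.7900) = 0.7525; e^(−k_r t) = e^(−2.18×0.7900) = 0.1787.
D = 9.356 × (0.7525 − 0.1787) + 2.18 × 0.1787 = 5.368 + 0.3895 = 5.758 mg/L.
DO = C_s − D = 8.32 − 5.758 = 2.562 mg/L.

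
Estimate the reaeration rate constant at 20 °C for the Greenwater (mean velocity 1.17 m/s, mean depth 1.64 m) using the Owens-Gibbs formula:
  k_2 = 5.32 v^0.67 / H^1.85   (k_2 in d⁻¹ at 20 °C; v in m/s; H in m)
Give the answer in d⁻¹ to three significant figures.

k_2 = 5.32 × 1.17^0.67 / 1.64^1.85 = 5.32 × 1.111 / 2.497 = 2.367 d⁻¹.

k_2 ≈ 2.37 d⁻¹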